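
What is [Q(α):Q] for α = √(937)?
[Q(α):Q] = 2

[Q(α):Q] equals the degree of the minimal polynomial of α. Here α^2 = 937 and x^2 - 937 is irreducible (d = 937 is squarefree, ≠ 1, hence not a square), so deg(m_α) = 2. Thus [Q(α):Q] = 2.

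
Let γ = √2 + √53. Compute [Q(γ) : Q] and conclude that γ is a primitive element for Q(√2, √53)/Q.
[Q(γ) : Q] = 4 (equivalently, Q(γ) = Q(√2, √53))

Obviously Q(γ) ⊆ Q(√2, √53), and [Q(√2, √53):Q] = 4 (since 2, 53 are distinct squarefree integers > 1 with 106 not a perfect square). To show equality we compute the minimal polynomial of γ. From γ = √2 + √53: γ^2 = 2 + 2√(106) + 53 = 55 + 2√(106), so γ^2 - 55 = 2√(106); squaring, (γ^2 - 55)^2 = 4·106, i.e. γ^4 - 110γ^2 + 3025 - 424 = 0, i.e. γ^4 - 110γ^2 + 2601 = 0. So γ is a root of x^4 - 110x^2 + 2601. This polynomial is irreducible over Q: it has no rational root (each ±√2 ± √53 is irrational), and any factorization into two quadratics over Q would force √(106) ∈ Q (pairing opposite roots) or √2, √53 ∈ Q (other pairings), all impossible. Hence [Q(γ):Q] = 4 = [Q(√2, √53):Q], so Q(γ) = Q(√2, √53).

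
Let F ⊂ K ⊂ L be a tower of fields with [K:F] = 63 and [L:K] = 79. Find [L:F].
[L:F] = 4977

The tower law says that for any tower of field extensions F ⊂ K ⊂ L with finite degrees, [L:F] = [L:K] · [K:F]. Here this gives [L:F] = 79 · 63 = 4977.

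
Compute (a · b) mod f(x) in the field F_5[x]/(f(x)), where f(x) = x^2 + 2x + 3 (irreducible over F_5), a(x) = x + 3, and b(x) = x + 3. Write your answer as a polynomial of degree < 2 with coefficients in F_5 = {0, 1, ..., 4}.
a · b ≡ 4x + 1 (mod f(x))

Multiply in F_5[x]: a(x)·b(x) = (x + 3)·(x + 3) = x^2 + x + 4. This has degree ≥ 2, so divide by f(x) over F_5: x^2 + x + 4 = (1)·(x^2 + 2x + 3) + (4x + 1). Hence a·b ≡ 4x + 1 (mod f). (F_5[x]/(f) is a field with 5^2 = 25 elements since f is irreducible of degree 2.)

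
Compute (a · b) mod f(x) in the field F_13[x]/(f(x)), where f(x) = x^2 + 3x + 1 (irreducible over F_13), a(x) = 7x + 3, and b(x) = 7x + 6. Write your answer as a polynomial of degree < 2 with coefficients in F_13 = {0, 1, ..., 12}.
a · b ≡ 7x + 8 (mod f(x))

Multiply in F_13[x]: a(x)·b(x) = (7x + 3)·(7x + 6) = 10x^2 + 11x + 5. This has degree ≥ 2, so divide by f(x) over F_13: 10x^2 + 11x + 5 = (10)·(x^2 + 3x + 1) + (7x + 8). Hence a·b ≡ 7x + 8 (mod f). (F_13[x]/(f) is a field with 13^2 = 169 elements since f is irreducible of degree 2.)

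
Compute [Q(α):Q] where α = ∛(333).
[Q(α):Q] = 3

The minimal polynomial of α is x^3 - 333, irreducible over Q since 333 is not a perfect cube (so x^3 - 333 has no rational root). Hence [Q(α):Q] = deg(m_α) = 3.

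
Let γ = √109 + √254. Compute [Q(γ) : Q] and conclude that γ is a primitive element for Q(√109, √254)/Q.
[Q(γ) : Q] = 4 (equivalently, Q(γ) = Q(√109, √254))

Obviously Q(γ) ⊆ Q(√109, √254), and [Q(√109, √254):Q] = 4 (since 109, 254 are distinct squarefree integers > 1 with 27686 not a perfect square). To show equality we compute the minimal polynomial of γ. From γ = √109 + √254: γ^2 = 109 + 2√(27686) + 254 = 363 + 2√(27686), so γ^2 - 363 = 2√(27686); squaring, (γ^2 - 363)^2 = 4·27686, i.e. γ^4 - 726γ^2 + 131769 - 110744 = 0, i.e. γ^4 - 726γ^2 + 21025 = 0. So γ is a root of x^4 - 726x^2 + 21025. This polynomial is irreducible over Q: it has no rational root (each ±√109 ± √254 is irrational), and any factorization into two quadratics over Q would force √(27686) ∈ Q (pairing opposite roots) or √109, √254 ∈ Q (other pairings), all impossible. Hence [Q(γ):Q] = 4 = [Q(√109, √254):Q], so Q(γ) = Q(√109, √254).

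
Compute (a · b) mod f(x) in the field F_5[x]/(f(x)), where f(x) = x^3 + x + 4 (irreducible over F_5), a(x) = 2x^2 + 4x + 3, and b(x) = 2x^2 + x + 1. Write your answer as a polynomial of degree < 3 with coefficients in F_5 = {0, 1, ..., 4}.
a · b ≡ 3x^2 + x + 3 (mod f(x))

Multiply in F_5[x]: a(x)·b(x) = (2x^2 + 4x + 3)·(2x^2 + x + 1) = 4x^4 + 2x^2 + 2x + 3. This has degree ≥ 3, so divide by f(x) over F_5: 4x^4 + 2x^2 + 2x + 3 = (4x)·(x^3 + x + 4) + (3x^2 + x + 3). Hence a·b ≡ 3x^2 + x + 3 (mod f). (F_5[x]/(f) is a field with 5^3 = 125 elements since f is irreducible of degree 3.)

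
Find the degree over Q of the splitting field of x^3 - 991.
[K : Q] = 6

The roots of x^3 - 991 are ∛991, ω∛991, ω^2∛991 where ω = e^(2πi/3) is a primitive cube root of unity, so K = Q(∛991, ω). Now [Q(∛991):Q] = 3 (since 991 is not a perfect cube, x^3 - 991 is irreducible) and [Q(ω):Q] = 2. Both 2 and 3 divide [K:Q], and [K:Q] ≤ 3·2 = 6, so [K:Q] = 6. (Equivalently: Q(∛991) ⊂ R but ω ∉ R, so [K : Q(∛991)] = 2.)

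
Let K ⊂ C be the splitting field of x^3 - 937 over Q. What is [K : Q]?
[K : Q] = 6

The roots of x^3 - 937 are ∛937, ω∛937, ω^2∛937 where ω = e^(2πi/3) is a primitive cube root of unity, so K = Q(∛937, ω). Now [Q(∛937):Q] = 3 (since 937 is not a perfect cube, x^3 - 937 is irreducible) and [Q(ω):Q] = 2. Both 2 and 3 divide [K:Q], and [K:Q] ≤ 3·2 = 6, so [K:Q] = 6. (Equivalently: Q(∛937) ⊂ R but ω ∉ R, so [K : Q(∛937)] = 2.)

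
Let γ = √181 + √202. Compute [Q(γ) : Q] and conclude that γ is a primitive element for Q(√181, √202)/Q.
[Q(γ) : Q] = 4 (equivalently, Q(γ) = Q(√181, √202))

Obviously Q(γ) ⊆ Q(√181, √202), and [Q(√181, √202):Q] = 4 (since 181, 202 are distinct squarefree integers > 1 with 36562 not a perfect square). To show equality we compute the minimal polynomial of γ. From γ = √181 + √202: γ^2 = 181 + 2√(36562) + 202 = 383 + 2√(36562), so γ^2 - 383 = 2√(36562); squaring, (γ^2 - 383)^2 = 4·36562, i.e. γ^4 - 766γ^2 + 146689 - 146248 = 0, i.e. γ^4 - 766γ^2 + 441 = 0. So γ is a root of x^4 - 766x^2 + 441. This polynomial is irreducible over Q: it has no rational root (each ±√181 ± √202 is irrational), and any factorization into two quadratics over Q would force √(36562) ∈ Q (pairing opposite roots) or √181, √202 ∈ Q (other pairings), all impossible. Hence [Q(γ):Q] = 4 = [Q(√181, √202):Q], so Q(γ) = Q(√181, √202).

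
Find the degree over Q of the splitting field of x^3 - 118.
[K : Q] = 6

The roots of x^3 - 118 are ∛118, ω∛118, ω^2∛118 where ω = e^(2πi/3) is a primitive cube root of unity, so K = Q(∛118, ω). Now [Q(∛118):Q] = 3 (since 118 is not a perfect cube, x^3 - 118 is irreducible) and [Q(ω):Q] = 2. Both 2 and 3 divide [K:Q], and [K:Q] ≤ 3·2 = 6, so [K:Q] = 6. (Equivalently: Q(∛118) ⊂ R but ω ∉ R, so [K : Q(∛118)] = 2.)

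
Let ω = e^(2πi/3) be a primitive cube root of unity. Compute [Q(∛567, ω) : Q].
[Q(∛567, ω) : Q] = 6

[Q(∛567):Q] = 3 (min poly x^3 - 567, irreducible since 567 is not a perfect cube). [Q(ω):Q] = 2 (min poly x^2 + x + 1). Since Q(∛567) ⊂ R and ω ∉ R, we have ω ∉ Q(∛567), so x^2 + x + 1 remains irreducible over Q(∛567) and [Q(∛567, ω) : Q(∛567)] = 2. By the tower law, [Q(∛567, ω) : Q] = 3 · 2 = 6. (In fact Q(∛567, ω) is the splitting field of x^3 - 567 over Q.)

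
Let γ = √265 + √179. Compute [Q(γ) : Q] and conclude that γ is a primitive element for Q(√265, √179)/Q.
[Q(γ) : Q] = 4 (equivalently, Q(γ) = Q(√265, √179))

Obviously Q(γ) ⊆ Q(√265, √179), and [Q(√265, √179):Q] = 4 (since 265, 179 are distinct squarefree integers > 1 with 47435 not a perfect square). To show equality we compute the minimal polynomial of γ. From γ = √265 + √179: γ^2 = 265 + 2√(47435) + 179 = 444 + 2√(47435), so γ^2 - 444 = 2√(47435); squaring, (γ^2 - 444)^2 = 4·47435, i.e. γ^4 - 888γ^2 + 197136 - 189740 = 0, i.e. γ^4 - 888γ^2 + 7396 = 0. So γ is a root of x^4 - 888x^2 + 7396. This polynomial is irreducible over Q: it has no rational root (each ±√265 ± √179 is irrational), and any factorization into two quadratics over Q would force √(47435) ∈ Q (pairing opposite roots) or √265, √179 ∈ Q (other pairings), all impossible. Hence [Q(γ):Q] = 4 = [Q(√265, √179):Q], so Q(γ) = Q(√265, √179).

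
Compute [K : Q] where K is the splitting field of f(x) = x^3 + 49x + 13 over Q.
[K : Q] = 6

By the rational root test, any rational root of the monic integer polynomial f(x) = x^3 + 49x + 13 must be an integer dividing the constant term 13, i.e. one of ±{1, 13}. Evaluating: f(1) = 63, f(-1) = -37, f(13) = 2847, f(-13) = -2821; none is 0, so f has no rational root and is therefore irreducible over Q (a cubic with no linear factor over a field is irreducible). For an irreducible cubic, the Galois group is A_3 or S_3 according as the discriminant disc(f) = -4a^3 - 27b^2 = -4·(49)^3 - 27·(13)^2 = -475159 is or is not a square in Q. Here disc(f) = -475159 is not a perfect square in Q, so the Galois group of f over Q is not contained in A_3 and must be all of S_3. The splitting field has degree |S_3| = 6 over Q, so [K : Q] = 6.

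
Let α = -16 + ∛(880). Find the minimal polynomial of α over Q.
m_α(x) = x^3 + 48x^2 + 768x + 3216

Set β = α + 16 = ∛(880), so β^3 = 880. Then (α + 16)^3 - 880 = 0, i.e. α is a root of g(x) = (x + 16)^3 - 880 = x^3 + 48x^2 + 768x + 3216. Since g(x) = h(x + 16) where h(x) = x^3 - 880, and h is irreducible over Q (because 880 is not a perfect cube, so h has no rational root, and a monic cubic with no rational root is irreducible), g is also irreducible (irreducibility is preserved under the substitution x → x + 16). Hence m_α(x) = x^3 + 48x^2 + 768x + 3216.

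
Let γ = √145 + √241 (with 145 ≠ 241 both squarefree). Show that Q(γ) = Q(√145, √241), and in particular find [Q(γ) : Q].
[Q(γ) : Q] = 4 (equivalently, Q(γ) = Q(√145, √241))

Obviously Q(γ) ⊆ Q(√145, √241), and [Q(√145, √241):Q] = 4 (since 145, 241 are distinct squarefree integers > 1 with 34945 not a perfect square). To show equality we compute the minimal polynomial of γ. From γ = √145 + √241: γ^2 = 145 + 2√(34945) + 241 = 386 + 2√(34945), so γ^2 - 386 = 2√(34945); squaring, (γ^2 - 386)^2 = 4·34945, i.e. γ^4 - 772γ^2 + 148996 - 139780 = 0, i.e. γ^4 - 772γ^2 + 9216 = 0. So γ is a root of x^4 - 772x^2 + 9216. This polynomial is irreducible over Q: it has no rational root (each ±√145 ± √241 is irrational), and any factorization into two quadratics over Q would force √(34945) ∈ Q (pairing opposite roots) or √145, √241 ∈ Q (other pairings), all impossible. Hence [Q(γ):Q] = 4 = [Q(√145, √241):Q], so Q(γ) = Q(√145, √241).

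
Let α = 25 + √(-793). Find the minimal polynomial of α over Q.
m_α(x) = x^2 - 50x + 1418

From α - 25 = √(-793), squaring gives (α - 25)^2 = -793, i.e. α^2 - 50α + 625 = -793, so α^2 - 50α + 1418 = 0. The discriminant of x^2 - 50x + 1418 is (-50)^2 - 4·(1418) = 2500 - 5672 = -3172, and 4·(-793) is not a perfect square in Q since -793 is squarefree and ≠ 1. Hence x^2 - 50x + 1418 is irreducible over Q and is the minimal polynomial of α.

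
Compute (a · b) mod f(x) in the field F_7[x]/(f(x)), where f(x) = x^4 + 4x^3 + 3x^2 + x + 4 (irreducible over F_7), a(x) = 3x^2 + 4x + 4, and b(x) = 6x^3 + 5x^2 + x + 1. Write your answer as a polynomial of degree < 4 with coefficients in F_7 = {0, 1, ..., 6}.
a · b ≡ 6x^3 + 3x^2 + 4x + 3 (mod f(x))

Multiply in F_7[x]: a(x)·b(x) = (3x^2 + 4x + 4)·(6x^3 + 5x^2 + x + 1) = 4x^5 + 4x^4 + 5x^3 + 6x^2 + x + 4. This has degree ≥ 4, so divide by f(x) over F_7: 4x^5 + 4x^4 + 5x^3 + 6x^2 + x + 4 = (4x + 2)·(x^4 + 4x^3 + 3x^2 + x + 4) + (6x^3 + 3x^2 + 4x + 3). Hence a·b ≡ 6x^3 + 3x^2 + 4x + 3 (mod f). (F_7[x]/(f) is a field with 7^4 = 2401 elements since f is irreducible of degree 4.)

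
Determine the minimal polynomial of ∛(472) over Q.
m_α(x) = x^3 - 472

α satisfies α^3 = 472, so x^3 - 472 annihilates α. By the rational root test, a rational root p/q (in lowest terms) of x^3 - 472 would satisfy p^3 = 472 q^3, forcing q = 1 and p^3 = 472; but 472 is not a perfect cube, contradiction. A monic cubic over Q with no rational root is irreducible (any nontrivial factorization would include a linear factor). Hence x^3 - 472 is the minimal polynomial of α, and in particular [Q(α):Q] = 3.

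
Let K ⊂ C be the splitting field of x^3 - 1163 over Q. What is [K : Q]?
[K : Q] = 6

The roots of x^3 - 1163 are ∛1163, ω∛1163, ω^2∛1163 where ω = e^(2πi/3) is a primitive cube root of unity, so K = Q(∛1163, ω). Now [Q(∛1163):Q] = 3 (since 1163 is not a perfect cube, x^3 - 1163 is irreducible) and [Q(ω):Q] = 2. Both 2 and 3 divide [K:Q], and [K:Q] ≤ 3·2 = 6, so [K:Q] = 6. (Equivalently: Q(∛1163) ⊂ R but ω ∉ R, so [K : Q(∛1163)] = 2.)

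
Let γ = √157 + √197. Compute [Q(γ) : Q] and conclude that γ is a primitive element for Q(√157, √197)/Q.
[Q(γ) : Q] = 4 (equivalently, Q(γ) = Q(√157, √197))

Obviously Q(γ) ⊆ Q(√157, √197), and [Q(√157, √197):Q] = 4 (since 157, 197 are distinct squarefree integers > 1 with 30929 not a perfect square). To show equality we compute the minimal polynomial of γ. From γ = √157 + √197: γ^2 = 157 + 2√(30929) + 197 = 354 + 2√(30929), so γ^2 - 354 = 2√(30929); squaring, (γ^2 - 354)^2 = 4·30929, i.e. γ^4 - 708γ^2 + 125316 - 123716 = 0, i.e. γ^4 - 708γ^2 + 1600 = 0. So γ is a root of x^4 - 708x^2 + 1600. This polynomial is irreducible over Q: it has no rational root (each ±√157 ± √197 is irrational), and any factorization into two quadratics over Q would force √(30929) ∈ Q (pairing opposite roots) or √157, √197 ∈ Q (other pairings), all impossible. Hence [Q(γ):Q] = 4 = [Q(√157, √197):Q], so Q(γ) = Q(√157, √197).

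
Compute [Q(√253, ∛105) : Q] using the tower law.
[Q(√253, ∛105) : Q] = 6

Let L = Q(√253, ∛105). Since Q(√253) ⊂ L and [Q(√253):Q] = 2, the tower law gives 2 | [L:Q]. Likewise Q(∛105) ⊂ L with [Q(∛105):Q] = 3 (because 105 is not a perfect cube), so 3 | [L:Q]. As gcd(2,3) = 1, [L:Q] is divisible by 6. Conversely L is generated over Q by √253 and ∛105, so [L:Q] ≤ 2·3 = 6. Therefore [Q(√253, ∛105) : Q] = 6.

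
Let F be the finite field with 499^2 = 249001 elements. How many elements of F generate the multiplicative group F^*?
There are φ(249000) = 65600 primitive elements

F_q^* is cyclic of order q - 1 = 249000. A cyclic group of order m has exactly φ(m) generators. Here m = 249000 = 2^3 · 3 · 5^3 · 83, so the number of primitive elements is φ(249000) = 65600.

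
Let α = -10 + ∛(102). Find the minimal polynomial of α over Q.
m_α(x) = x^3 + 30x^2 + 300x + 898

Set β = α + 10 = ∛(102), so β^3 = 102. Then (α + 10)^3 - 102 = 0, i.e. α is a root of g(x) = (x + 10)^3 - 102 = x^3 + 30x^2 + 300x + 898. Since g(x) = h(x + 10) where h(x) = x^3 - 102, and h is irreducible over Q (because 102 is not a perfect cube, so h has no rational root, and a monic cubic with no rational root is irreducible), g is also irreducible (irreducibility is preserved under the substitution x → x + 10). Hence m_α(x) = x^3 + 30x^2 + 300x + 898.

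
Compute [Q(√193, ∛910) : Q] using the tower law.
[Q(√193, ∛910) : Q] = 6

Let L = Q(√193, ∛910). Since Q(√193) ⊂ L and [Q(√193):Q] = 2, the tower law gives 2 | [L:Q]. Likewise Q(∛910) ⊂ L with [Q(∛910):Q] = 3 (because 910 is not a perfect cube), so 3 | [L:Q]. As gcd(2,3) = 1, [L:Q] is divisible by 6. Conversely L is generated over Q by √193 and ∛910, so [L:Q] ≤ 2·3 = 6. Therefore [Q(√193, ∛910) : Q] = 6.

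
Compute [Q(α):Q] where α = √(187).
[Q(α):Q] = 2

[Q(α):Q] equals the degree of the minimal polynomial of α. Here α^2 = 187 and x^2 - 187 is irreducible (d = 187 is squarefree, ≠ 1, hence not a square), so deg(m_α) = 2. Thus [Q(α):Q] = 2.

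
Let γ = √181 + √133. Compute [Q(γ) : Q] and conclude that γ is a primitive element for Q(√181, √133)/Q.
[Q(γ) : Q] = 4 (equivalently, Q(γ) = Q(√181, √133))

Obviously Q(γ) ⊆ Q(√181, √133), and [Q(√181, √133):Q] = 4 (since 181, 133 are distinct squarefree integers > 1 with 24073 not a perfect square). To show equality we compute the minimal polynomial of γ. From γ = √181 + √133: γ^2 = 181 + 2√(24073) + 133 = 314 + 2√(24073), so γ^2 - 314 = 2√(24073); squaring, (γ^2 - 314)^2 = 4·24073, i.e. γ^4 - 628γ^2 + 98596 - 96292 = 0, i.e. γ^4 - 628γ^2 + 2304 = 0. So γ is a root of x^4 - 628x^2 + 2304. This polynomial is irreducible over Q: it has no rational root (each ±√181 ± √133 is irrational), and any factorization into two quadratics over Q would force √(24073) ∈ Q (pairing opposite roots) or √181, √133 ∈ Q (other pairings), all impossible. Hence [Q(γ):Q] = 4 = [Q(√181, √133):Q], so Q(γ) = Q(√181, √133).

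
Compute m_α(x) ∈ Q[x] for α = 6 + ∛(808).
m_α(x) = x^3 - 18x^2 + 108x - 1024

Set β = α - 6 = ∛(808), so β^3 = 808. Then (α - 6)^3 - 808 = 0, i.e. α is a root of g(x) = (x - 6)^3 - 808 = x^3 - 18x^2 + 108x - 1024. Since g(x) = h(x - 6) where h(x) = x^3 - 808, and h is irreducible over Q (because 808 is not a perfect cube, so h has no rational root, and a monic cubic with no rational root is irreducible), g is also irreducible (irreducibility is preserved under the substitution x → x - 6). Hence m_α(x) = x^3 - 18x^2 + 108x - 1024.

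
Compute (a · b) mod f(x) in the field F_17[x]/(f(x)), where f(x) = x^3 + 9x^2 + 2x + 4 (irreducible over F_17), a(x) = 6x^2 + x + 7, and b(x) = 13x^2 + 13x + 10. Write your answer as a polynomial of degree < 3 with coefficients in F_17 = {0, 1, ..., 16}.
a · b ≡ 16x^2 + 8x + 15 (mod f(x))

Multiply in F_17[x]: a(x)·b(x) = (6x^2 + x + 7)·(13x^2 + 13x + 10) = 10x^4 + 6x^3 + 11x^2 + 16x + 2. This has degree ≥ 3, so divide by f(x) over F_17: 10x^4 + 6x^3 + 11x^2 + 16x + 2 = (10x + 1)·(x^3 + 9x^2 + 2x + 4) + (16x^2 + 8x + 15). Hence a·b ≡ 16x^2 + 8x + 15 (mod f). (F_17[x]/(f) is a field with 17^3 = 4913 elements since f is irreducible of degree 3.)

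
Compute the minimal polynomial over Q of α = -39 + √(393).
m_α(x) = x^2 + 78x + 1128

From α + 39 = √(393), squaring gives (α + 39)^2 = 393, i.e. α^2 + 78α + 1521 = 393, so α^2 + 78α + 1128 = 0. The discriminant of x^2 + 78x + 1128 is (78)^2 - 4·(1128) = 6084 - 4512 = 1572, and 4·(393) is not a perfect square in Q since 393 is squarefree and ≠ 1. Hence x^2 + 78x + 1128 is irreducible over Q and is the minimal polynomial of α.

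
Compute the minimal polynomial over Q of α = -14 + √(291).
m_α(x) = x^2 + 28x - 95

From α + 14 = √(291), squaring gives (α + 14)^2 = 291, i.e. α^2 + 28α + 196 = 291, so α^2 + 28α - 95 = 0. The discriminant of x^2 + 28x - 95 is (28)^2 - 4·(-95) = 784 + 380 = 1164, and 4·(291) is not a perfect square in Q since 291 is squarefree and ≠ 1. Hence x^2 + 28x - 95 is irreducible over Q and is the minimal polynomial of α.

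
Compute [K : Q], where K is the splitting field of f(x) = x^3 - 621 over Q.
[K : Q] = 6

The roots of x^3 - 621 are ∛621, ω∛621, ω^2∛621 where ω = e^(2πi/3) is a primitive cube root of unity, so K = Q(∛621, ω). Now [Q(∛621):Q] = 3 (since 621 is not a perfect cube, x^3 - 621 is irreducible) and [Q(ω):Q] = 2. Both 2 and 3 divide [K:Q], and [K:Q] ≤ 3·2 = 6, so [K:Q] = 6. (Equivalently: Q(∛621) ⊂ R but ω ∉ R, so [K : Q(∛621)] = 2.)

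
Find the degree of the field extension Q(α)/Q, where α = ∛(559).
[Q(α):Q] = 3

The minimal polynomial of α is x^3 - 559, irreducible over Q since 559 is not a perfect cube (so x^3 - 559 has no rational root). Hence [Q(α):Q] = deg(m_α) = 3.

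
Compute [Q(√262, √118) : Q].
[Q(√262, √118) : Q] = 4

[Q(√262):Q] = 2 (min poly x^2 - 262, irreducible since 262 is squarefree > 1). For the top step, suppose √118 ∈ Q(√262), say √118 = c + d√262 with c, d ∈ Q. Squaring: 118 = c^2 + 262d^2 + 2cd√262. Since √262 ∉ Q this forces 2cd = 0. If d = 0 then √118 = c ∈ Q, contradicting 118 squarefree > 1. If c = 0 then 118 = 262d^2, so 262·118 = (262d)^2 is a perfect square in Q — but 262·118 = 30916 is not a perfect square (since 262 and 118 are distinct squarefree integers). Contradiction. Hence √118 ∉ Q(√262), so x^2 - 118 stays irreducible over Q(√262) and [Q(√262, √118) : Q(√262)] = 2. By the tower law, [Q(√262, √118) : Q] = 2 · 2 = 4.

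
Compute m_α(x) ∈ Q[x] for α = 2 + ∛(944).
m_α(x) = x^3 - 6x^2 + 12x - 952

Set β = α - 2 = ∛(944), so β^3 = 944. Then (α - 2)^3 - 944 = 0, i.e. α is a root of g(x) = (x - 2)^3 - 944 = x^3 - 6x^2 + 12x - 952. Since g(x) = h(x - 2) where h(x) = x^3 - 944, and h is irreducible over Q (because 944 is not a perfect cube, so h has no rational root, and a monic cubic with no rational root is irreducible), g is also irreducible (irreducibility is preserved under the substitution x → x - 2). Hence m_α(x) = x^3 - 6x^2 + 12x - 952.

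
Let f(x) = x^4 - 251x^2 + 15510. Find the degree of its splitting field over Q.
[K : Q] = 4

Solving the quadratic in x^2: x^2 = (251 ± √(251^2 - 4·15510))/2 = (251 ± √961)/2 = (251 ± 31)/2, giving x^2 = 110 or x^2 = 141. So f(x) = (x^2 - 110)(x^2 - 141) and the roots of f are ±√110, ±√141. Hence the splitting field is K = Q(√110, √141). Since 110 and 141 are distinct squarefree integers > 1, their product 15510 is not a perfect square, so √141 ∉ Q(√110). By the tower law [K:Q] = [Q(√110,√141):Q(√110)] · [Q(√110):Q] = 2 · 2 = 4.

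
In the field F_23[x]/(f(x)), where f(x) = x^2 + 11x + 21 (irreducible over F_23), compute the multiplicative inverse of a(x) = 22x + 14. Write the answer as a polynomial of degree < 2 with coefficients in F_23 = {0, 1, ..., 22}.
a(x)^(-1) ≡ 8x + 16 (mod f(x))

Since f is irreducible over F_23, F_23[x]/(f) is a field and a(x) ≠ 0 has an inverse. Apply the extended Euclidean algorithm to f(x) and a(x) in F_23[x]: f(x) = (22x + 21)·a(x) + (3). The last nonzero remainder is the constant 3 = gcd(f, a) in F_23. Back-substituting through the division chain expresses 3 = s(x)·a(x) + t(x)·f(x) with s(x) ≡ x + 2 (mod f), so (x + 2)·a(x) ≡ 3 (mod f). Multiplying by 3^(-1) ≡ 8 in F_23 gives a(x)^(-1) ≡ 8·(x + 2) ≡ 8x + 16 (mod f). Check: (22x + 14)·(8x + 16) = 15x^2 + 4x + 17 ≡ 1 (mod x^2 + 11x + 21).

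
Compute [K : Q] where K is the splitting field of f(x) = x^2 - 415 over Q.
[K : Q] = 2

f(x) = x^2 - 415 factors as (x - √415)(x + √415). The splitting field is K = Q(√415). Since 415 is squarefree and > 1, it is not a perfect square, so x^2 - 415 is irreducible over Q and [Q(√415) : Q] = 2. Hence [K : Q] = 2.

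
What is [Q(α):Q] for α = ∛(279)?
[Q(α):Q] = 3

The minimal polynomial of α is x^3 - 279, irreducible over Q since 279 is not a perfect cube (so x^3 - 279 has no rational root). Hence [Q(α):Q] = deg(m_α) = 3.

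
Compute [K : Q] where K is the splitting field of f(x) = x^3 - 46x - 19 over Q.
[K : Q] = 6

By the rational root test, any rational root of the monic integer polynomial f(x) = x^3 - 46x - 19 must be an integer dividing the constant term -19, i.e. one of ±{1, 19}. Evaluating: f(1) = -64, f(-1) = 26, f(19) = 5966, f(-19) = -6004; none is 0, so f has no rational root and is therefore irreducible over Q (a cubic with no linear factor over a field is irreducible). For an irreducible cubic, the Galois group is A_3 or S_3 according as the discriminant disc(f) = -4a^3 - 27b^2 = -4·(-46)^3 - 27·(-19)^2 = 379597 is or is not a square in Q. Here disc(f) = 379597 is not a perfect square in Q, so the Galois group of f over Q is not contained in A_3 and must be all of S_3. The splitting field has degree |S_3| = 6 over Q, so [K : Q] = 6.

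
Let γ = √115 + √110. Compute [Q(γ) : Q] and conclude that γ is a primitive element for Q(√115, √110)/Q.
[Q(γ) : Q] = 4 (equivalently, Q(γ) = Q(√115, √110))

Obviously Q(γ) ⊆ Q(√115, √110), and [Q(√115, √110):Q] = 4 (since 115, 110 are distinct squarefree integers > 1 with 12650 not a perfect square). To show equality we compute the minimal polynomial of γ. From γ = √115 + √110: γ^2 = 115 + 2√(12650) + 110 = 225 + 2√(12650), so γ^2 - 225 = 2√(12650); squaring, (γ^2 - 225)^2 = 4·12650, i.e. γ^4 - 450γ^2 + 50625 - 50600 = 0, i.e. γ^4 - 450γ^2 + 25 = 0. So γ is a root of x^4 - 450x^2 + 25. This polynomial is irreducible over Q: it has no rational root (each ±√115 ± √110 is irrational), and any factorization into two quadratics over Q would force √(12650) ∈ Q (pairing opposite roots) or √115, √110 ∈ Q (other pairings), all impossible. Hence [Q(γ):Q] = 4 = [Q(√115, √110):Q], so Q(γ) = Q(√115, √110).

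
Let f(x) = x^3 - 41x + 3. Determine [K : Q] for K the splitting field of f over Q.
[K : Q] = 6

By the rational root test, any rational root of the monic integer polynomial f(x) = x^3 - 41x + 3 must be an integer dividing the constant term 3, i.e. one of ±{1, 3}. Evaluating: f(1) = -37, f(-1) = 43, f(3) = -93, f(-3) = 99; none is 0, so f has no rational root and is therefore irreducible over Q (a cubic with no linear factor over a field is irreducible). For an irreducible cubic, the Galois group is A_3 or S_3 according as the discriminant disc(f) = -4a^3 - 27b^2 = -4·(-41)^3 - 27·(3)^2 = 275441 is or is not a square in Q. Here disc(f) = 275441 is not a perfect square in Q, so the Galois group of f over Q is not contained in A_3 and must be all of S_3. The splitting field has degree |S_3| = 6 over Q, so [K : Q] = 6.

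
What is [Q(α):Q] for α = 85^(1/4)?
[Q(α):Q] = 4

α is a root of x^4 - 85. By Eisenstein's criterion at the prime p = 5 (which divides the constant term 85 but p^2 = 25 does not, since 85 is squarefree), x^4 - 85 is irreducible over Q. Hence [Q(α):Q] = 4.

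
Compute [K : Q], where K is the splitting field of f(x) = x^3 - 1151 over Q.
[K : Q] = 6

The roots of x^3 - 1151 are ∛1151, ω∛1151, ω^2∛1151 where ω = e^(2πi/3) is a primitive cube root of unity, so K = Q(∛1151, ω). Now [Q(∛1151):Q] = 3 (since 1151 is not a perfect cube, x^3 - 1151 is irreducible) and [Q(ω):Q] = 2. Both 2 and 3 divide [K:Q], and [K:Q] ≤ 3·2 = 6, so [K:Q] = 6. (Equivalently: Q(∛1151) ⊂ R but ω ∉ R, so [K : Q(∛1151)] = 2.)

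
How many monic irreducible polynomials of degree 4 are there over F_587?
There are 29681862798 monic irreducible polynomials of degree 4 over F_587

Each element of F_{587^4} that lies in no proper subfield is a root of exactly one monic irreducible of degree 4 over F_587, and each such polynomial has 4 distinct roots in F_{587^4}. By Möbius inversion the count is N_587(4) = (1/4) Σ_{d|4} μ(4/d) · 587^d = (1/4)(μ(4)·587^1 + μ(2)·587^2 + μ(1)·587^4) = 118727451192/4 = 29681862798.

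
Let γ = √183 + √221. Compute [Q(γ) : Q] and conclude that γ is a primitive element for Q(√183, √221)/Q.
[Q(γ) : Q] = 4 (equivalently, Q(γ) = Q(√183, √221))

Obviously Q(γ) ⊆ Q(√183, √221), and [Q(√183, √221):Q] = 4 (since 183, 221 are distinct squarefree integers > 1 with 40443 not a perfect square). To show equality we compute the minimal polynomial of γ. From γ = √183 + √221: γ^2 = 183 + 2√(40443) + 221 = 404 + 2√(40443), so γ^2 - 404 = 2√(40443); squaring, (γ^2 - 404)^2 = 4·40443, i.e. γ^4 - 808γ^2 + 163216 - 161772 = 0, i.e. γ^4 - 808γ^2 + 1444 = 0. So γ is a root of x^4 - 808x^2 + 1444. This polynomial is irreducible over Q: it has no rational root (each ±√183 ± √221 is irrational), and any factorization into two quadratics over Q would force √(40443) ∈ Q (pairing opposite roots) or √183, √221 ∈ Q (other pairings), all impossible. Hence [Q(γ):Q] = 4 = [Q(√183, √221):Q], so Q(γ) = Q(√183, √221).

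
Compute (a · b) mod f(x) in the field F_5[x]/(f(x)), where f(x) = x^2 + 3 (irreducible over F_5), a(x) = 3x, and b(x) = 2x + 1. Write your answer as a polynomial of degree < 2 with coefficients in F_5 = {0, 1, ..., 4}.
a · b ≡ 3x + 2 (mod f(x))

Multiply in F_5[x]: a(x)·b(x) = (3x)·(2x + 1) = x^2 + 3x. This has degree ≥ 2, so divide by f(x) over F_5: x^2 + 3x = (1)·(x^2 + 3) + (3x + 2). Hence a·b ≡ 3x + 2 (mod f). (F_5[x]/(f) is a field with 5^2 = 25 elements since f is irreducible of degree 2.)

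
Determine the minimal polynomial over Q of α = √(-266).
m_α(x) = x^2 + 266

α satisfies α^2 + 266 = 0, so x^2 + 266 annihilates α. Since d = -266 is squarefree and ≠ 1, it is not a perfect square in Q, so x^2 + 266 has no rational root and is therefore irreducible over Q (a degree-2 polynomial over a field is irreducible iff it has no root). Hence m_α(x) = x^2 + 266.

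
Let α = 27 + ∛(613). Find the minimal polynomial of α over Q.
m_α(x) = x^3 - 81x^2 + 2187x - 20296

Set β = α - 27 = ∛(613), so β^3 = 613. Then (α - 27)^3 - 613 = 0, i.e. α is a root of g(x) = (x - 27)^3 - 613 = x^3 - 81x^2 + 2187x - 20296. Since g(x) = h(x - 27) where h(x) = x^3 - 613, and h is irreducible over Q (because 613 is not a perfect cube, so h has no rational root, and a monic cubic with no rational root is irreducible), g is also irreducible (irreducibility is preserved under the substitution x → x - 27). Hence m_α(x) = x^3 - 81x^2 + 2187x - 20296.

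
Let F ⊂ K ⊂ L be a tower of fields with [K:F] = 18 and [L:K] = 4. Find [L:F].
[L:F] = 72

The tower law says that for any tower of field extensions F ⊂ K ⊂ L with finite degrees, [L:F] = [L:K] · [K:F]. Here this gives [L:F] = 4 · 18 = 72.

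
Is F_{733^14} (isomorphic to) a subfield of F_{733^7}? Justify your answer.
No: F_{733^14} is not a subfield of F_{733^7}

F_{p^m} embeds in F_{p^n} iff m | n. Here 14 ∤ 7 (since 7 = 0·14 + 7 with remainder 7 ≠ 0), so F_{733^14} is not a subfield of F_{733^7}. Equivalently: if it were, the tower law would give 14 = [F_{733^14}:F_733] dividing [F_{733^7}:F_733] = 7, contradiction.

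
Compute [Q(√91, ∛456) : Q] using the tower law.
[Q(√91, ∛456) : Q] = 6

Let L = Q(√91, ∛456). Since Q(√91) ⊂ L and [Q(√91):Q] = 2, the tower law gives 2 | [L:Q]. Likewise Q(∛456) ⊂ L with [Q(∛456):Q] = 3 (because 456 is not a perfect cube), so 3 | [L:Q]. As gcd(2,3) = 1, [L:Q] is divisible by 6. Conversely L is generated over Q by √91 and ∛456, so [L:Q] ≤ 2·3 = 6. Therefore [Q(√91, ∛456) : Q] = 6.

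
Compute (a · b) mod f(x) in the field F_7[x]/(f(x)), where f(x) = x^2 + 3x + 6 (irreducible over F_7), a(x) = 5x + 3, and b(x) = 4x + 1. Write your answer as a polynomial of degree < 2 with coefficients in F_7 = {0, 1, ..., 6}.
a · b ≡ 6x + 2 (mod f(x))

Multiply in F_7[x]: a(x)·b(x) = (5x + 3)·(4x + 1) = 6x^2 + 3x + 3. This has degree ≥ 2, so divide by f(x) over F_7: 6x^2 + 3x + 3 = (6)·(x^2 + 3x + 6) + (6x + 2). Hence a·b ≡ 6x + 2 (mod f). (F_7[x]/(f) is a field with 7^2 = 49 elements since f is irreducible of degree 2.)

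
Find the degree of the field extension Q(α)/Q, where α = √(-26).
[Q(α):Q] = 2

[Q(α):Q] equals the degree of the minimal polynomial of α. Here α^2 = -26 and x^2 + 26 is irreducible (d = -26 is squarefree, ≠ 1, hence not a square), so deg(m_α) = 2. Thus [Q(α):Q] = 2.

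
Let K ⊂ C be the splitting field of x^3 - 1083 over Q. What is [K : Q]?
[K : Q] = 6

The roots of x^3 - 1083 are ∛1083, ω∛1083, ω^2∛1083 where ω = e^(2πi/3) is a primitive cube root of unity, so K = Q(∛1083, ω). Now [Q(∛1083):Q] = 3 (since 1083 is not a perfect cube, x^3 - 1083 is irreducible) and [Q(ω):Q] = 2. Both 2 and 3 divide [K:Q], and [K:Q] ≤ 3·2 = 6, so [K:Q] = 6. (Equivalently: Q(∛1083) ⊂ R but ω ∉ R, so [K : Q(∛1083)] = 2.)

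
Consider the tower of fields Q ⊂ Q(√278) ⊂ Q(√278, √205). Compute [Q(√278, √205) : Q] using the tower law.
[Q(√278, √205) : Q] = 4

[Q(√278):Q] = 2 (min poly x^2 - 278, irreducible since 278 is squarefree > 1). For the top step, suppose √205 ∈ Q(√278), say √205 = c + d√278 with c, d ∈ Q. Squaring: 205 = c^2 + 278d^2 + 2cd√278. Since √278 ∉ Q this forces 2cd = 0. If d = 0 then √205 = c ∈ Q, contradicting 205 squarefree > 1. If c = 0 then 205 = 278d^2, so 278·205 = (278d)^2 is a perfect square in Q — but 278·205 = 56990 is not a perfect square (since 278 and 205 are distinct squarefree integers). Contradiction. Hence √205 ∉ Q(√278), so x^2 - 205 stays irreducible over Q(√278) and [Q(√278, √205) : Q(√278)] = 2. By the tower law, [Q(√278, √205) : Q] = 2 · 2 = 4.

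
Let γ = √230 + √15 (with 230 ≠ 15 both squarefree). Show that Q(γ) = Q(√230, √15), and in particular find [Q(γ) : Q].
[Q(γ) : Q] = 4 (equivalently, Q(γ) = Q(√230, √15))

Obviously Q(γ) ⊆ Q(√230, √15), and [Q(√230, √15):Q] = 4 (since 230, 15 are distinct squarefree integers > 1 with 3450 not a perfect square). To show equality we compute the minimal polynomial of γ. From γ = √230 + √15: γ^2 = 230 + 2√(3450) + 15 = 245 + 2√(3450), so γ^2 - 245 = 2√(3450); squaring, (γ^2 - 245)^2 = 4·3450, i.e. γ^4 - 490γ^2 + 60025 - 13800 = 0, i.e. γ^4 - 490γ^2 + 46225 = 0. So γ is a root of x^4 - 490x^2 + 46225. This polynomial is irreducible over Q: it has no rational root (each ±√230 ± √15 is irrational), and any factorization into two quadratics over Q would force √(3450) ∈ Q (pairing opposite roots) or √230, √15 ∈ Q (other pairings), all impossible. Hence [Q(γ):Q] = 4 = [Q(√230, √15):Q], so Q(γ) = Q(√230, √15).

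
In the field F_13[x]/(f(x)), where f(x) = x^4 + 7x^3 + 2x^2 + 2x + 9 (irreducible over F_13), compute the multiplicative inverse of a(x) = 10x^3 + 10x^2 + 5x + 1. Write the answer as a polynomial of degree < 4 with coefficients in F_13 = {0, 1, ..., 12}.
a(x)^(-1) ≡ 6x^3 + 4x^2 + 8x + 8 (mod f(x))

Since f is irreducible over F_13, F_13[x]/(f) is a field and a(x) ≠ 0 has an inverse. Apply the extended Euclidean algorithm to f(x) and a(x) in F_13[x]: f(x) = (4x + 11)·a(x) + (2x^2 + 8x + 11);  a(x) = (5x + 11)·(2x^2 + 8x + 11) + (5x + 10);  (2x^2 + 8x + 11) = (3x + 6)·(5x + 10) + (3). The last nonzero remainder is the constant 3 = gcd(f, a) in F_13. Back-substituting through the division chain expresses 3 = s(x)·a(x) + t(x)·f(x) with s(x) ≡ 5x^3 + 12x^2 + 11x + 11 (mod f), so (5x^3 + 12x^2 + 11x + 11)·a(x) ≡ 3 (mod f). Multiplying by 3^(-1) ≡ 9 in F_13 gives a(x)^(-1) ≡ 9·(5x^3 + 12x^2 + 11x + 11) ≡ 6x^3 + 4x^2 + 8x + 8 (mod f). Check: (10x^3 + 10x^2 + 5x + 1)·(6x^3 + 4x^2 + 8x + 8) = 8x^6 + 9x^5 + 7x^4 + 4x^3 + 7x^2 + 9x + 8 ≡ 1 (mod x^4 + 7x^3 + 2x^2 + 2x + 9).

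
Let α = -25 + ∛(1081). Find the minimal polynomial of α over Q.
m_α(x) = x^3 + 75x^2 + 1875x + 14544

Set β = α + 25 = ∛(1081), so β^3 = 1081. Then (α + 25)^3 - 1081 = 0, i.e. α is a root of g(x) = (x + 25)^3 - 1081 = x^3 + 75x^2 + 1875x + 14544. Since g(x) = h(x + 25) where h(x) = x^3 - 1081, and h is irreducible over Q (because 1081 is not a perfect cube, so h has no rational root, and a monic cubic with no rational root is irreducible), g is also irreducible (irreducibility is preserved under the substitution x → x + 25). Hence m_α(x) = x^3 + 75x^2 + 1875x + 14544.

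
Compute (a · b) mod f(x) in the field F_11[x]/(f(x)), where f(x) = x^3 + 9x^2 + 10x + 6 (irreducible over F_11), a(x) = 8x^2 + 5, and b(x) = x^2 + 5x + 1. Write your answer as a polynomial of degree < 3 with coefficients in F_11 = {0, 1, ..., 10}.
a · b ≡ x^2 + 10 (mod f(x))

Multiply in F_11[x]: a(x)·b(x) = (8x^2 + 5)·(x^2 + 5x + 1) = 8x^4 + 7x^3 + 2x^2 + 3x + 5. This has degree ≥ 3, so divide by f(x) over F_11: 8x^4 + 7x^3 + 2x^2 + 3x + 5 = (8x + 1)·(x^3 + 9x^2 + 10x + 6) + (x^2 + 10). Hence a·b ≡ x^2 + 10 (mod f). (F_11[x]/(f) is a field with 11^3 = 1331 elements since f is irreducible of degree 3.)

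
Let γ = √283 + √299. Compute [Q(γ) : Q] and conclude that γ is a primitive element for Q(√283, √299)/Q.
[Q(γ) : Q] = 4 (equivalently, Q(γ) = Q(√283, √299))

Obviously Q(γ) ⊆ Q(√283, √299), and [Q(√283, √299):Q] = 4 (since 283, 299 are distinct squarefree integers > 1 with 84617 not a perfect square). To show equality we compute the minimal polynomial of γ. From γ = √283 + √299: γ^2 = 283 + 2√(84617) + 299 = 582 + 2√(84617), so γ^2 - 582 = 2√(84617); squaring, (γ^2 - 582)^2 = 4·84617, i.e. γ^4 - 1164γ^2 + 338724 - 338468 = 0, i.e. γ^4 - 1164γ^2 + 256 = 0. So γ is a root of x^4 - 1164x^2 + 256. This polynomial is irreducible over Q: it has no rational root (each ±√283 ± √299 is irrational), and any factorization into two quadratics over Q would force √(84617) ∈ Q (pairing opposite roots) or √283, √299 ∈ Q (other pairings), all impossible. Hence [Q(γ):Q] = 4 = [Q(√283, √299):Q], so Q(γ) = Q(√283, √299).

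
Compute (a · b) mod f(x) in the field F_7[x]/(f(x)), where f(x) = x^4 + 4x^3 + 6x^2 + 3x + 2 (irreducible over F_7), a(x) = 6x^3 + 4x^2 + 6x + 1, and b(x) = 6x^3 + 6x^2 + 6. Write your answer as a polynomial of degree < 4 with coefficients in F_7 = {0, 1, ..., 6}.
a · b ≡ 6x^3 + 5x^2 + 3 (mod f(x))

Multiply in F_7[x]: a(x)·b(x) = (6x^3 + 4x^2 + 6x + 1)·(6x^3 + 6x^2 + 6) = x^6 + 4x^5 + 4x^4 + x^3 + 2x^2 + x + 6. This has degree ≥ 4, so divide by f(x) over F_7: x^6 + 4x^5 + 4x^4 + x^3 + 2x^2 + x + 6 = (x^2 + 5)·(x^4 + 4x^3 + 6x^2 + 3x + 2) + (6x^3 + 5x^2 + 3). Hence a·b ≡ 6x^3 + 5x^2 + 3 (mod f). (F_7[x]/(f) is a field with 7^4 = 2401 elements since f is irreducible of degree 4.)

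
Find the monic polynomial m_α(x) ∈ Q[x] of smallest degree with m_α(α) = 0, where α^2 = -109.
m_α(x) = x^2 + 109

α satisfies α^2 + 109 = 0, so x^2 + 109 annihilates α. Since d = -109 is squarefree and ≠ 1, it is not a perfect square in Q, so x^2 + 109 has no rational root and is therefore irreducible over Q (a degree-2 polynomial over a field is irreducible iff it has no root). Hence m_α(x) = x^2 + 109.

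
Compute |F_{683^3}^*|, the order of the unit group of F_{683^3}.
|F_{683^3}^*| = 318611986

F_{683^3} has 683^3 = 318611987 elements; its multiplicative group consists of all nonzero elements, so |F_{683^3}^*| = 318611987 - 1 = 318611986. (It is cyclic since any finite subgroup of the multiplicative group of a field is cyclic.)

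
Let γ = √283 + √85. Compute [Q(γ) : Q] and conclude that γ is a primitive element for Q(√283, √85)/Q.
[Q(γ) : Q] = 4 (equivalently, Q(γ) = Q(√283, √85))

Obviously Q(γ) ⊆ Q(√283, √85), and [Q(√283, √85):Q] = 4 (since 283, 85 are distinct squarefree integers > 1 with 24055 not a perfect square). To show equality we compute the minimal polynomial of γ. From γ = √283 + √85: γ^2 = 283 + 2√(24055) + 85 = 368 + 2√(24055), so γ^2 - 368 = 2√(24055); squaring, (γ^2 - 368)^2 = 4·24055, i.e. γ^4 - 736γ^2 + 135424 - 96220 = 0, i.e. γ^4 - 736γ^2 + 39204 = 0. So γ is a root of x^4 - 736x^2 + 39204. This polynomial is irreducible over Q: it has no rational root (each ±√283 ± √85 is irrational), and any factorization into two quadratics over Q would force √(24055) ∈ Q (pairing opposite roots) or √283, √85 ∈ Q (other pairings), all impossible. Hence [Q(γ):Q] = 4 = [Q(√283, √85):Q], so Q(γ) = Q(√283, √85).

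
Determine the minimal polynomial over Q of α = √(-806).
m_α(x) = x^2 + 806

α satisfies α^2 + 806 = 0, so x^2 + 806 annihilates α. Since d = -806 is squarefree and ≠ 1, it is not a perfect square in Q, so x^2 + 806 has no rational root and is therefore irreducible over Q (a degree-2 polynomial over a field is irreducible iff it has no root). Hence m_α(x) = x^2 + 806.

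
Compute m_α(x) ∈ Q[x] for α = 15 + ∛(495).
m_α(x) = x^3 - 45x^2 + 675x - 3870

Set β = α - 15 = ∛(495), so β^3 = 495. Then (α - 15)^3 - 495 = 0, i.e. α is a root of g(x) = (x - 15)^3 - 495 = x^3 - 45x^2 + 675x - 3870. Since g(x) = h(x - 15) where h(x) = x^3 - 495, and h is irreducible over Q (because 495 is not a perfect cube, so h has no rational root, and a monic cubic with no rational root is irreducible), g is also irreducible (irreducibility is preserved under the substitution x → x - 15). Hence m_α(x) = x^3 - 45x^2 + 675x - 3870.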